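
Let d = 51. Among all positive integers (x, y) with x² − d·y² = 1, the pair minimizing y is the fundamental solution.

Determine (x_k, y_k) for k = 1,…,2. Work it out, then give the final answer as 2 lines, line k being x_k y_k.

50 7
4999 700

[7; 7,14] for √51; ℓ=2 ⇒ convergent index 1
k=0  a_k=7  p_k/q_k = 7/1
k=1  a_k=7  p_k/q_k = 50/7
fundamental: x₁=50, y₁=7  (since 2500 − 51·49 = 1)
k=2:  x_2 = 50·50+51·7·7 = 4999,  y_2 = 50·7+7·50 = 700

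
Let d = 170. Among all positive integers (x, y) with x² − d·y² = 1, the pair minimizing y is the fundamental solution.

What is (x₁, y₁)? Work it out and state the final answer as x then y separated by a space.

[13; 26] for √170; ℓ=1 ⇒ convergent index 1
k=0  a_k=13  p_k/q_k = 13/1
k=1  a_k=26  p_k/q_k = 339/26
→ (339, 26).  Check: 339²=114921, 170·26²=114920, difference 1.

339 26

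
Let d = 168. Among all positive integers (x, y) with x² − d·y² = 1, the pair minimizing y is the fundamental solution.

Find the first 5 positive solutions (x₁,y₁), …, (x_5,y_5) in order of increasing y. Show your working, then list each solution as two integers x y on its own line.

13 1
337 26
8749 675
227137 17524
5896813 454949

d=168: √d = [12; 1,24] (ℓ=2, even), read p_1/q_1
a_0=12:  p_0=12·1+0=12,  q_0=12·0+1=1
a_1=1:  p_1=1·12+1=13,  q_1=1·1+0=1
fundamental: x₁=13, y₁=1  (since 169 − 168·1 = 1)
(x_2, y_2) = (13·13 + 168·1·1, 13·1 + 1·13) = (337, 26)
(x_3, y_3) = (13·337 + 168·1·26, 13·26 + 1·337) = (8749, 675)
(x_4, y_4) = (13·8749 + 168·1·675, 13·675 + 1·8749) = (227137, 17524)
(x_5, y_5) = (13·227137 + 168·1·17524, 13·17524 + 1·227137) = (5896813, 454949)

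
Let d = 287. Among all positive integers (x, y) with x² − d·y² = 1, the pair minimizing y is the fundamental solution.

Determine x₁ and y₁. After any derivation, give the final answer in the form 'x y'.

288 17

√287 = [16; 1,15,1,32, …], period ℓ=4 (even) → k=3
k=0  a_k=16  p_k/q_k = 16/1
k=1  a_k=1  p_k/q_k = 17/1
k=2  a_k=15  p_k/q_k = 271/16
k=3  a_k=1  p_k/q_k = 288/17
fundamental: x₁=288, y₁=17  (since 82944 − 287·289 = 1)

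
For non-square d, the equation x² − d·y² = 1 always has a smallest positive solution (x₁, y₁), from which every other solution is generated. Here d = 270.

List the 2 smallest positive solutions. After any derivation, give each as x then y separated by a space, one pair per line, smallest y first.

5291 322
55989361 3407404

d=270: √d = [16; 2,3,6,3,2,32] (ℓ=6, even), read p_5/q_5
step 0: (16, 1)  from 16·(1,0) + (0,1)
…
step 3: (723, 44)  from 6·(115,7) + (33,2)
step 4: (2284, 139)  from 3·(723,44) + (115,7)
step 5: (5291, 322)  from 2·(2284,139) + (723,44)
→ (5291, 322).  Check: 5291²=27994681, 270·322²=27994680, difference 1.
k=2:  x_2 = 5291·5291+270·322·322 = 55989361,  y_2 = 5291·322+322·5291 = 3407404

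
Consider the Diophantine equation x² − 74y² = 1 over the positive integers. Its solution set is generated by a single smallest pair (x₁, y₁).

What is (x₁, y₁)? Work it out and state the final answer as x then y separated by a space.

3699 430

√74 = [8; 1,1,1,1,16, …], period ℓ=5 (odd) → k=9
a_0=8:  p_0=8·1+0=8,  q_0=8·0+1=1
…
a_2=1:  p_2=1·9+8=17,  q_2=1·1+1=2
…
a_5=16:  p_5=16·43+26=714,  q_5=16·5+3=83
…
a_8=1:  p_8=1·1471+757=2228,  q_8=1·171+88=259
a_9=1:  p_9=1·2228+1471=3699,  q_9=1·259+171=430
→ (3699, 430).  Check: 3699²=13682601, 74·430²=13682600, difference 1.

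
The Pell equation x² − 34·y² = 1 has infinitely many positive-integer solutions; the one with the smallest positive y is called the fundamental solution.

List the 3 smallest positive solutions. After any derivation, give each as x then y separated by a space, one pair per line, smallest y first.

√34 = [5; 1,4,1,10, …], period ℓ=4 (even) → k=3
a_0=5:  p_0=5·1+0=5,  q_0=5·0+1=1
…
a_2=4:  p_2=4·6+5=29,  q_2=4·1+1=5
a_3=1:  p_3=1·29+6=35,  q_3=1·5+1=6
→ (35, 6).  Check: 35²=1225, 34·6²=1224, difference 1.
(35+6√34)^2 = 2449 + 420√34
(35+6√34)^3 = 171395 + 29394√34

35 6
2449 420
171395 29394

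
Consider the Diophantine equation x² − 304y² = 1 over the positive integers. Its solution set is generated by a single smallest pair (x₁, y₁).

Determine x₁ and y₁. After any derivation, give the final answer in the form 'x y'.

√304 → a₀=17, period (2,3,2,1,1,1,1,1,2,3,2,34); ℓ=12 even so k=11
step 0: (17, 1)  from 17·(1,0) + (0,1)
step 1: (35, 2)  from 2·(17,1) + (1,0)
step 2: (122, 7)  from 3·(35,2) + (17,1)
step 3: (279, 16)  from 2·(122,7) + (35,2)
step 4: (401, 23)  from 1·(279,16) + (122,7)
…
step 6: (1081, 62)  from 1·(680,39) + (401,23)
step 7: (1761, 101)  from 1·(1081,62) + (680,39)
step 8: (2842, 163)  from 1·(1761,101) + (1081,62)
step 9: (7445, 427)  from 2·(2842,163) + (1761,101)
step 10: (25177, 1444)  from 3·(7445,427) + (2842,163)
step 11: (57799, 3315)  from 2·(25177,1444) + (7445,427)
(x₁, y₁) = (57799, 3315);  57799² − 304·3315² = 1 ✓

57799 3315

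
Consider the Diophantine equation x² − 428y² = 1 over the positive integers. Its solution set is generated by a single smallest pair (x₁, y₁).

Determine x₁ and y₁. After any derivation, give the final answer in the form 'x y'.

[20; 1,2,4,1,5,10,5,1,4,2,1,40] for √428; ℓ=12 ⇒ convergent index 11
k=0  a_k=20  p_k/q_k = 20/1
k=1  a_k=1  p_k/q_k = 21/1
k=2  a_k=2  p_k/q_k = 62/3
k=3  a_k=4  p_k/q_k = 269/13
…
k=6  a_k=10  p_k/q_k = 19571/946
k=7  a_k=5  p_k/q_k = 99779/4823
k=8  a_k=1  p_k/q_k = 119350/5769
k=9  a_k=4  p_k/q_k = 577179/27899
k=10  a_k=2  p_k/q_k = 1273708/61567
k=11  a_k=1  p_k/q_k = 1850887/89466
(x₁, y₁) = (1850887, 89466);  1850887² − 428·89466² = 1 ✓

1850887 89466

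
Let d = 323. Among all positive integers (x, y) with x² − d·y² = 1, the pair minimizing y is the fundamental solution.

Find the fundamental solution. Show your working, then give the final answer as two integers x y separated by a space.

18 1

[17; 1,34] for √323; ℓ=2 ⇒ convergent index 1
k=0  a_k=17  p_k/q_k = 17/1
k=1  a_k=1  p_k/q_k = 18/1
(x₁, y₁) = (18, 1);  18² − 323·1² = 1 ✓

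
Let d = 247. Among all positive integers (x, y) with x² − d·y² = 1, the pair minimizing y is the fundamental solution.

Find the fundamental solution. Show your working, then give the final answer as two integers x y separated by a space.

√247 = [15; 1,2,1,1,9,1,9,1,1,2,1,30, …], period ℓ=12 (even) → k=11
a_0=15:  p_0=15·1+0=15,  q_0=15·0+1=1
a_1=1:  p_1=1·15+1=16,  q_1=1·1+0=1
a_2=2:  p_2=2·16+15=47,  q_2=2·1+1=3
…
a_4=1:  p_4=1·63+47=110,  q_4=1·4+3=7
a_5=9:  p_5=9·110+63=1053,  q_5=9·7+4=67
a_6=1:  p_6=1·1053+110=1163,  q_6=1·67+7=74
…
a_10=2:  p_10=2·24203+12683=61089,  q_10=2·1540+807=3887
a_11=1:  p_11=1·61089+24203=85292,  q_11=1·3887+1540=5427
(x₁, y₁) = (85292, 5427);  85292² − 247·5427² = 1 ✓

85292 5427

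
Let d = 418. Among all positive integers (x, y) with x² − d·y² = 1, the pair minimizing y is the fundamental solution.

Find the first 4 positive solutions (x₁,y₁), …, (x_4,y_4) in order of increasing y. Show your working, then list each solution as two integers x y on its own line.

√418 = [20; 2,4,20,4,2,40, …], period ℓ=6 (even) → k=5
step 0: (20, 1)  from 20·(1,0) + (0,1)
step 1: (41, 2)  from 2·(20,1) + (1,0)
step 2: (184, 9)  from 4·(41,2) + (20,1)
step 3: (3721, 182)  from 20·(184,9) + (41,2)
step 4: (15068, 737)  from 4·(3721,182) + (184,9)
step 5: (33857, 1656)  from 2·(15068,737) + (3721,182)
(x₁, y₁) = (33857, 1656);  33857² − 418·1656² = 1 ✓
n=2: (33857,1656)∘(33857,1656) = (33857·33857+418·1656·1656, 33857·1656+1656·33857) = (2292592897,112134384)
n=3: (2292592897,112134384)∘(33857,1656) = (33857·2292592897+418·1656·112134384, 33857·112134384+1656·2292592897) = (155240635393601,7593067676520)
n=4: (155240635393601,7593067676520)∘(33857,1656) = (33857·155240635393601+418·1656·7593067676520, 33857·7593067676520+1656·155240635393601) = (10511964382749705217,514156984535740896)

33857 1656
2292592897 112134384
155240635393601 7593067676520
10511964382749705217 514156984535740896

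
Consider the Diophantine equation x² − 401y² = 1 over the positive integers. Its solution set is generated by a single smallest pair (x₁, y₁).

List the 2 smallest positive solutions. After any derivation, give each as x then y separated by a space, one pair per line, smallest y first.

d=401: √d = [20; 40] (ℓ=1, odd), read p_1/q_1
a_0=20:  p_0=20·1+0=20,  q_0=20·0+1=1
a_1=40:  p_1=40·20+1=801,  q_1=40·1+0=40
→ (801, 40).  Check: 801²=641601, 401·40²=641600, difference 1.
(x_2, y_2) = (801·801 + 401·40·40, 801·40 + 40·801) = (1283201, 64080)

801 40
1283201 64080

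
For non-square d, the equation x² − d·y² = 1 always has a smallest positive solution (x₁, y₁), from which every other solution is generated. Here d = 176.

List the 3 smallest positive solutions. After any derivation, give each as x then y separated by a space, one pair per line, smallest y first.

[13; 3,1,3,26] for √176; ℓ=4 ⇒ convergent index 3
step 0: (13, 1)  from 13·(1,0) + (0,1)
…
step 2: (53, 4)  from 1·(40,3) + (13,1)
step 3: (199, 15)  from 3·(53,4) + (40,3)
→ (199, 15).  Check: 199²=39601, 176·15²=39600, difference 1.
n=2: (199,15)∘(199,15) = (199·199+176·15·15, 199·15+15·199) = (79201,5970)
n=3: (79201,5970)∘(199,15) = (199·79201+176·15·5970, 199·5970+15·79201) = (31521799,2376045)

199 15
79201 5970
31521799 2376045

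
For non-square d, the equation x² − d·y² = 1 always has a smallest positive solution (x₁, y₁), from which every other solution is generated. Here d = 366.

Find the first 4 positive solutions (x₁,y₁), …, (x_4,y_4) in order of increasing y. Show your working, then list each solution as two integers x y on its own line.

√366 → a₀=19, period (7,1,1,1,2,12,2,1,1,1,7,38); ℓ=12 even so k=11
i=0: a=19 ⇒ p=19, q=1
…
i=2: a=1 ⇒ p=153, q=8
…
i=4: a=1 ⇒ p=440, q=23
i=5: a=2 ⇒ p=1167, q=61
i=6: a=12 ⇒ p=14444, q=755
…
i=10: a=1 ⇒ p=119053, q=6223
i=11: a=7 ⇒ p=907925, q=47458
→ (907925, 47458).  Check: 907925²=824327805625, 366·47458²=824327805624, difference 1.
(x_2, y_2) = (907925·907925 + 366·47458·47458, 907925·47458 + 47458·907925) = (1648655611249, 86176609300)
(x_3, y_3) = (907925·1648655611249 + 366·47458·86176609300, 907925·86176609300 + 47458·1648655611249) = (2993711291685588725, 156483795997357542)
(x_4, y_4) = (907925·2993711291685588725 + 366·47458·156483795997357542, 907925·156483795997357542 + 47458·2993711291685588725) = (5436130649005627630680001, 284151100961715516031400)

907925 47458
1648655611249 86176609300
2993711291685588725 156483795997357542
5436130649005627630680001 284151100961715516031400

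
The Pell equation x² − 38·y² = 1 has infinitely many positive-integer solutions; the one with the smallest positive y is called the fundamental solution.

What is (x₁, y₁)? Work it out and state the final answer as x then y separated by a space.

37 6

d=38: √d = [6; 6,12] (ℓ=2, even), read p_1/q_1
step 0: (6, 1)  from 6·(1,0) + (0,1)
step 1: (37, 6)  from 6·(6,1) + (1,0)
→ (37, 6).  Check: 37²=1369, 38·6²=1368, difference 1.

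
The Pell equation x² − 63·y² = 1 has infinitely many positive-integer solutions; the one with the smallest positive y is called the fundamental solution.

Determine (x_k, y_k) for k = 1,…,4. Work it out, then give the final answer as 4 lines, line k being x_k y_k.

d=63: √d = [7; 1,14] (ℓ=2, even), read p_1/q_1
k=0  a_k=7  p_k/q_k = 7/1
k=1  a_k=1  p_k/q_k = 8/1
→ (8, 1).  Check: 8²=64, 63·1²=63, difference 1.
(8+1√63)^2 = 127 + 16√63
(8+1√63)^3 = 2024 + 255√63
(8+1√63)^4 = 32257 + 4064√63

8 1
127 16
2024 255
32257 4064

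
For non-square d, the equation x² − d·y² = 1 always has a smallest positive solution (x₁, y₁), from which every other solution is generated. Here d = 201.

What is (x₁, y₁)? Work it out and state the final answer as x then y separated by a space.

√201 → a₀=14, period (5,1,1,1,2,…,1,5,28); ℓ=14 even so k=13
i=0: a=14 ⇒ p=14, q=1
…
i=4: a=1 ⇒ p=241, q=17
…
i=12: a=1 ⇒ p=91402, q=6447
i=13: a=5 ⇒ p=515095, q=36332
→ (515095, 36332).  Check: 515095²=265322859025, 201·36332²=265322859024, difference 1.

515095 36332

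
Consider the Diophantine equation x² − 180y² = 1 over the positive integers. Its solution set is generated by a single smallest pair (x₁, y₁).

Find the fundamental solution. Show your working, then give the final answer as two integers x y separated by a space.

161 12

√180 → a₀=13, period (2,2,2,26); ℓ=4 even so k=3
step 0: (13, 1)  from 13·(1,0) + (0,1)
…
step 2: (67, 5)  from 2·(27,2) + (13,1)
step 3: (161, 12)  from 2·(67,5) + (27,2)
(x₁, y₁) = (161, 12);  161² − 180·12² = 1 ✓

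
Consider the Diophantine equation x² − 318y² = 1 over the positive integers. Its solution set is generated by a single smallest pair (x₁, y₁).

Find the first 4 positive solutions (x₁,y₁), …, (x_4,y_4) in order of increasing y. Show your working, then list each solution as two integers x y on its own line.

d=318: √d = [17; 1,4,1,34] (ℓ=4, even), read p_3/q_3
a_0=17:  p_0=17·1+0=17,  q_0=17·0+1=1
…
a_2=4:  p_2=4·18+17=89,  q_2=4·1+1=5
a_3=1:  p_3=1·89+18=107,  q_3=1·5+1=6
(x₁, y₁) = (107, 6);  107² − 318·6² = 1 ✓
k=2:  x_2 = 107·107+318·6·6 = 22897,  y_2 = 107·6+6·107 = 1284
k=3:  x_3 = 107·22897+318·6·1284 = 4899851,  y_3 = 107·1284+6·22897 = 274770
k=4:  x_4 = 107·4899851+318·6·274770 = 1048545217,  y_4 = 107·274770+6·4899851 = 58799496

107 6
22897 1284
4899851 274770
1048545217 58799496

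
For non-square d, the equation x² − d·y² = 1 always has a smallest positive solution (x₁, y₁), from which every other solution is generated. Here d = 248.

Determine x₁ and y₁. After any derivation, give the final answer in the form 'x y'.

[15; 1,2,1,30] for √248; ℓ=4 ⇒ convergent index 3
a_0=15:  p_0=15·1+0=15,  q_0=15·0+1=1
a_1=1:  p_1=1·15+1=16,  q_1=1·1+0=1
a_2=2:  p_2=2·16+15=47,  q_2=2·1+1=3
a_3=1:  p_3=1·47+16=63,  q_3=1·3+1=4
(x₁, y₁) = (63, 4);  63² − 248·4² = 1 ✓

63 4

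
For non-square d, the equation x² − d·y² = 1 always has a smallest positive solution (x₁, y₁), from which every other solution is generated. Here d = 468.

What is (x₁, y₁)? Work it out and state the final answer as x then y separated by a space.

649 30

√468 → a₀=21, period (1,1,1,2,1,1,1,42); ℓ=8 even so k=7
a_0=21:  p_0=21·1+0=21,  q_0=21·0+1=1
a_1=1:  p_1=1·21+1=22,  q_1=1·1+0=1
a_2=1:  p_2=1·22+21=43,  q_2=1·1+1=2
a_3=1:  p_3=1·43+22=65,  q_3=1·2+1=3
a_4=2:  p_4=2·65+43=173,  q_4=2·3+2=8
a_5=1:  p_5=1·173+65=238,  q_5=1·8+3=11
a_6=1:  p_6=1·238+173=411,  q_6=1·11+8=19
a_7=1:  p_7=1·411+238=649,  q_7=1·19+11=30
fundamental: x₁=649, y₁=30  (since 421201 − 468·900 = 1)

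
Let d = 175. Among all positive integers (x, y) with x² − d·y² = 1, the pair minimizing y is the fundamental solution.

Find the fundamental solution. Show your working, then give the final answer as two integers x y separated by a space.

2024 153

[13; 4,2,1,2,4,26] for √175; ℓ=6 ⇒ convergent index 5
step 0: (13, 1)  from 13·(1,0) + (0,1)
step 1: (53, 4)  from 4·(13,1) + (1,0)
step 2: (119, 9)  from 2·(53,4) + (13,1)
step 3: (172, 13)  from 1·(119,9) + (53,4)
step 4: (463, 35)  from 2·(172,13) + (119,9)
step 5: (2024, 153)  from 4·(463,35) + (172,13)
→ (2024, 153).  Check: 2024²=4096576, 175·153²=4096575, difference 1.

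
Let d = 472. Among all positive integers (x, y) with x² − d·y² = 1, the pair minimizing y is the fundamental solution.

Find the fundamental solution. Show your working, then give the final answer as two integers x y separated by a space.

306917 14127

d=472: √d = [21; 1,2,1,1,1,…,2,1,42] (ℓ=14, even), read p_13/q_13
i=0: a=21 ⇒ p=21, q=1
i=1: a=1 ⇒ p=22, q=1
i=2: a=2 ⇒ p=65, q=3
…
i=6: a=4 ⇒ p=1108, q=51
i=7: a=5 ⇒ p=5779, q=266
…
i=10: a=1 ⇒ p=54227, q=2496
i=11: a=1 ⇒ p=84230, q=3877
i=12: a=2 ⇒ p=222687, q=10250
i=13: a=1 ⇒ p=306917, q=14127
→ (306917, 14127).  Check: 306917²=94198044889, 472·14127²=94198044888, difference 1.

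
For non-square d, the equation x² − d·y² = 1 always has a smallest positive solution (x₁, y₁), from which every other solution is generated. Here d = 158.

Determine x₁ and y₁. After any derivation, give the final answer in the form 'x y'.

d=158: √d = [12; 1,1,3,12,3,1,1,24] (ℓ=8, even), read p_7/q_7
step 0: (12, 1)  from 12·(1,0) + (0,1)
step 1: (13, 1)  from 1·(12,1) + (1,0)
…
step 3: (88, 7)  from 3·(25,2) + (13,1)
…
step 5: (3331, 265)  from 3·(1081,86) + (88,7)
step 6: (4412, 351)  from 1·(3331,265) + (1081,86)
step 7: (7743, 616)  from 1·(4412,351) + (3331,265)
fundamental: x₁=7743, y₁=616  (since 59954049 − 158·379456 = 1)

7743 616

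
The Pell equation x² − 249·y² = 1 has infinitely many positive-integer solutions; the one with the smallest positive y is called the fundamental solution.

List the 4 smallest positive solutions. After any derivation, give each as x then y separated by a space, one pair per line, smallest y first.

8553815 542076
146335502108449 9273635639880
2503453625935556812055 158649927281879742324
42828158354663763449114371201 2714124255465295062538692240

[15; 1,3,1,1,5,…,3,1,30] for √249; ℓ=16 ⇒ convergent index 15
k=0  a_k=15  p_k/q_k = 15/1
k=1  a_k=1  p_k/q_k = 16/1
k=2  a_k=3  p_k/q_k = 63/4
k=3  a_k=1  p_k/q_k = 79/5
…
k=5  a_k=5  p_k/q_k = 789/50
k=6  a_k=1  p_k/q_k = 931/59
k=7  a_k=3  p_k/q_k = 3582/227
…
k=9  a_k=3  p_k/q_k = 113835/7214
k=10  a_k=1  p_k/q_k = 150586/9543
k=11  a_k=5  p_k/q_k = 866765/54929
k=12  a_k=1  p_k/q_k = 1017351/64472
k=13  a_k=1  p_k/q_k = 1884116/119401
k=14  a_k=3  p_k/q_k = 6669699/422675
k=15  a_k=1  p_k/q_k = 8553815/542076
→ (8553815, 542076).  Check: 8553815²=73167751054225, 249·542076²=73167751054224, difference 1.
k=2:  x_2 = 8553815·8553815+249·542076·542076 = 146335502108449,  y_2 = 8553815·542076+542076·8553815 = 9273635639880
k=3:  x_3 = 8553815·146335502108449+249·542076·9273635639880 = 2503453625935556812055,  y_3 = 8553815·9273635639880+542076·146335502108449 = 158649927281879742324
k=4:  x_4 = 8553815·2503453625935556812055+249·542076·158649927281879742324 = 42828158354663763449114371201,  y_4 = 8553815·158649927281879742324+542076·2503453625935556812055 = 2714124255465295062538692240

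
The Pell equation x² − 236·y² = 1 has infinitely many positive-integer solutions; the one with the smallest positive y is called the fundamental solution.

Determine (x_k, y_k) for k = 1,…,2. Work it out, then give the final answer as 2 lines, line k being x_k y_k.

561799 36570
631236232801 41089978860

√236 → a₀=15, period (2,1,3,5,1,6,1,5,3,1,2,30); ℓ=12 even so k=11
a_0=15:  p_0=15·1+0=15,  q_0=15·0+1=1
…
a_2=1:  p_2=1·31+15=46,  q_2=1·2+1=3
a_3=3:  p_3=3·46+31=169,  q_3=3·3+2=11
a_4=5:  p_4=5·169+46=891,  q_4=5·11+3=58
a_5=1:  p_5=1·891+169=1060,  q_5=1·58+11=69
…
a_7=1:  p_7=1·7251+1060=8311,  q_7=1·472+69=541
a_8=5:  p_8=5·8311+7251=48806,  q_8=5·541+472=3177
…
a_10=1:  p_10=1·154729+48806=203535,  q_10=1·10072+3177=13249
a_11=2:  p_11=2·203535+154729=561799,  q_11=2·13249+10072=36570
fundamental: x₁=561799, y₁=36570  (since 315618116401 − 236·1337364900 = 1)
k=2:  x_2 = 561799·561799+236·36570·36570 = 631236232801,  y_2 = 561799·36570+36570·561799 = 41089978860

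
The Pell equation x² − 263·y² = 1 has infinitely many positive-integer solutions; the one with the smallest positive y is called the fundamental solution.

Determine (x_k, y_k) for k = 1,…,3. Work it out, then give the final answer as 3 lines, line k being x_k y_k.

[16; 4,1,1,1,1,15,1,1,1,1,4,32] for √263; ℓ=12 ⇒ convergent index 11
k=0  a_k=16  p_k/q_k = 16/1
k=1  a_k=4  p_k/q_k = 65/4
k=2  a_k=1  p_k/q_k = 81/5
k=3  a_k=1  p_k/q_k = 146/9
k=4  a_k=1  p_k/q_k = 227/14
…
k=6  a_k=15  p_k/q_k = 5822/359
k=7  a_k=1  p_k/q_k = 6195/382
k=8  a_k=1  p_k/q_k = 12017/741
k=9  a_k=1  p_k/q_k = 18212/1123
k=10  a_k=1  p_k/q_k = 30229/1864
k=11  a_k=4  p_k/q_k = 139128/8579
→ (139128, 8579).  Check: 139128²=19356600384, 263·8579²=19356600383, difference 1.
(x_2, y_2) = (139128·139128 + 263·8579·8579, 139128·8579 + 8579·139128) = (38713200767, 2387158224)
(x_3, y_3) = (139128·38713200767 + 263·8579·2387158224, 139128·2387158224 + 8579·38713200767) = (10772180392483224, 664241098768765)

139128 8579
38713200767 2387158224
10772180392483224 664241098768765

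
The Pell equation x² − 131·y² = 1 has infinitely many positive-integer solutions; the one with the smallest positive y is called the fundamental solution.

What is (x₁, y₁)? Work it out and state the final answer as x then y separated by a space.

10610 927

√131 → a₀=11, period (2,4,11,4,2,22); ℓ=6 even so k=5
step 0: (11, 1)  from 11·(1,0) + (0,1)
…
step 4: (4727, 413)  from 4·(1156,101) + (103,9)
step 5: (10610, 927)  from 2·(4727,413) + (1156,101)
fundamental: x₁=10610, y₁=927  (since 112572100 − 131·859329 = 1)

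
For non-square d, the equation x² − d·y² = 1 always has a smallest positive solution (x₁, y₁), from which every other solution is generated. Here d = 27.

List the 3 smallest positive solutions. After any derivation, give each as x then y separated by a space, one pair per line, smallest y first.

26 5
1351 260
70226 13515

d=27: √d = [5; 5,10] (ℓ=2, even), read p_1/q_1
i=0: a=5 ⇒ p=5, q=1
i=1: a=5 ⇒ p=26, q=5
→ (26, 5).  Check: 26²=676, 27·5²=675, difference 1.
k=2:  x_2 = 26·26+27·5·5 = 1351,  y_2 = 26·5+5·26 = 260
k=3:  x_3 = 26·1351+27·5·260 = 70226,  y_3 = 26·260+5·1351 = 13515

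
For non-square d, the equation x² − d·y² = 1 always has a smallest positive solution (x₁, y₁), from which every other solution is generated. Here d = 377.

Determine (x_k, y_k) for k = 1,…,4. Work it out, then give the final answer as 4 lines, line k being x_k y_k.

[19; 2,2,2,38] for √377; ℓ=4 ⇒ convergent index 3
step 0: (19, 1)  from 19·(1,0) + (0,1)
step 1: (39, 2)  from 2·(19,1) + (1,0)
step 2: (97, 5)  from 2·(39,2) + (19,1)
step 3: (233, 12)  from 2·(97,5) + (39,2)
→ (233, 12).  Check: 233²=54289, 377·12²=54288, difference 1.
(233+12√377)^2 = 108577 + 5592√377
(233+12√377)^3 = 50596649 + 2605860√377
(233+12√377)^4 = 23577929857 + 1214325168√377

233 12
108577 5592
50596649 2605860
23577929857 1214325168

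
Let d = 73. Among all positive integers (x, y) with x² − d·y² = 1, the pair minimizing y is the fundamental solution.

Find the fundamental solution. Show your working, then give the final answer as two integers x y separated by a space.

2281249 267000

[8; 1,1,5,5,1,1,16] for √73; ℓ=7 ⇒ convergent index 13
a_0=8:  p_0=8·1+0=8,  q_0=8·0+1=1
a_1=1:  p_1=1·8+1=9,  q_1=1·1+0=1
a_2=1:  p_2=1·9+8=17,  q_2=1·1+1=2
…
a_8=1:  p_8=1·17669+1068=18737,  q_8=1·2068+125=2193
a_9=1:  p_9=1·18737+17669=36406,  q_9=1·2193+2068=4261
a_10=5:  p_10=5·36406+18737=200767,  q_10=5·4261+2193=23498
a_11=5:  p_11=5·200767+36406=1040241,  q_11=5·23498+4261=121751
a_12=1:  p_12=1·1040241+200767=1241008,  q_12=1·121751+23498=145249
a_13=1:  p_13=1·1241008+1040241=2281249,  q_13=1·145249+121751=267000
fundamental: x₁=2281249, y₁=267000  (since 5204097000001 − 73·71289000000 = 1)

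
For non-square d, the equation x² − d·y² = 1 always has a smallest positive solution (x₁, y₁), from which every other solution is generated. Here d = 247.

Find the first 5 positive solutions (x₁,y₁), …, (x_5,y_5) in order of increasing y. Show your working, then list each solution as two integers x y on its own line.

[15; 1,2,1,1,9,1,9,1,1,2,1,30] for √247; ℓ=12 ⇒ convergent index 11
a_0=15:  p_0=15·1+0=15,  q_0=15·0+1=1
a_1=1:  p_1=1·15+1=16,  q_1=1·1+0=1
…
a_4=1:  p_4=1·63+47=110,  q_4=1·4+3=7
…
a_6=1:  p_6=1·1053+110=1163,  q_6=1·67+7=74
a_7=9:  p_7=9·1163+1053=11520,  q_7=9·74+67=733
…
a_10=2:  p_10=2·24203+12683=61089,  q_10=2·1540+807=3887
a_11=1:  p_11=1·61089+24203=85292,  q_11=1·3887+1540=5427
(x₁, y₁) = (85292, 5427);  85292² − 247·5427² = 1 ✓
(x_2, y_2) = (85292·85292 + 247·5427·5427, 85292·5427 + 5427·85292) = (14549450527, 925759368)
(x_3, y_3) = (85292·14549450527 + 247·5427·925759368, 85292·925759368 + 5427·14549450527) = (2481903468612476, 157919736025485)
(x_4, y_4) = (85292·2481903468612476 + 247·5427·157919736025485, 85292·157919736025485 + 5427·2481903468612476) = (423373021275241155457, 26938580249245573872)
(x_5, y_5) = (85292·423373021275241155457 + 247·5427·26938580249245573872, 85292·26938580249245573872 + 5427·423373021275241155457) = (72220663458733833793864412, 4595290773079387237355763)

85292 5427
14549450527 925759368
2481903468612476 157919736025485
423373021275241155457 26938580249245573872
72220663458733833793864412 4595290773079387237355763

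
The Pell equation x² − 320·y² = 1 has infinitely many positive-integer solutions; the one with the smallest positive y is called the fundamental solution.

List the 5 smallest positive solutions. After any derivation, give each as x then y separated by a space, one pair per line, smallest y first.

√320 → a₀=17, period (1,7,1,34); ℓ=4 even so k=3
a_0=17:  p_0=17·1+0=17,  q_0=17·0+1=1
a_1=1:  p_1=1·17+1=18,  q_1=1·1+0=1
a_2=7:  p_2=7·18+17=143,  q_2=7·1+1=8
a_3=1:  p_3=1·143+18=161,  q_3=1·8+1=9
(x₁, y₁) = (161, 9);  161² − 320·9² = 1 ✓
(161+9√320)^2 = 51841 + 2898√320
(161+9√320)^3 = 16692641 + 933147√320
(161+9√320)^4 = 5374978561 + 300470436√320
(161+9√320)^5 = 1730726404001 + 96750547245√320

161 9
51841 2898
16692641 933147
5374978561 300470436
1730726404001 96750547245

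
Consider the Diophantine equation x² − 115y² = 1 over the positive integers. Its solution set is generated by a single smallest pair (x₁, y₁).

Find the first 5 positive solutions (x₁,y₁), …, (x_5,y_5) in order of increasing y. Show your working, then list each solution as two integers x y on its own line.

1126 105
2535751 236460
5710510126 532507815
12860066268001 1199207362920
28960863525028126 2700614448788025

[10; 1,2,1,1,1,1,1,2,1,20] for √115; ℓ=10 ⇒ convergent index 9
a_0=10:  p_0=10·1+0=10,  q_0=10·0+1=1
a_1=1:  p_1=1·10+1=11,  q_1=1·1+0=1
a_2=2:  p_2=2·11+10=32,  q_2=2·1+1=3
a_3=1:  p_3=1·32+11=43,  q_3=1·3+1=4
a_4=1:  p_4=1·43+32=75,  q_4=1·4+3=7
a_5=1:  p_5=1·75+43=118,  q_5=1·7+4=11
a_6=1:  p_6=1·118+75=193,  q_6=1·11+7=18
a_7=1:  p_7=1·193+118=311,  q_7=1·18+11=29
a_8=2:  p_8=2·311+193=815,  q_8=2·29+18=76
a_9=1:  p_9=1·815+311=1126,  q_9=1·76+29=105
→ (1126, 105).  Check: 1126²=1267876, 115·105²=1267875, difference 1.
n=2: (1126,105)∘(1126,105) = (1126·1126+115·105·105, 1126·105+105·1126) = (2535751,236460)
n=3: (2535751,236460)∘(1126,105) = (1126·2535751+115·105·236460, 1126·236460+105·2535751) = (5710510126,532507815)
n=4: (5710510126,532507815)∘(1126,105) = (1126·5710510126+115·105·532507815, 1126·532507815+105·5710510126) = (12860066268001,1199207362920)
n=5: (12860066268001,1199207362920)∘(1126,105) = (1126·12860066268001+115·105·1199207362920, 1126·1199207362920+105·12860066268001) = (28960863525028126,2700614448788025)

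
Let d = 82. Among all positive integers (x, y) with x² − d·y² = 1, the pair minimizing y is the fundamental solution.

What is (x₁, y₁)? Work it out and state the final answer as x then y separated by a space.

[9; 18] for √82; ℓ=1 ⇒ convergent index 1
step 0: (9, 1)  from 9·(1,0) + (0,1)
step 1: (163, 18)  from 18·(9,1) + (1,0)
fundamental: x₁=163, y₁=18  (since 26569 − 82·324 = 1)

163 18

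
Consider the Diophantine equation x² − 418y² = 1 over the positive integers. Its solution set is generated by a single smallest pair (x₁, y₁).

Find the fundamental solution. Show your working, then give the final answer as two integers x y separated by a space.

33857 1656

√418 → a₀=20, period (2,4,20,4,2,40); ℓ=6 even so k=5
a_0=20:  p_0=20·1+0=20,  q_0=20·0+1=1
…
a_3=20:  p_3=20·184+41=3721,  q_3=20·9+2=182
a_4=4:  p_4=4·3721+184=15068,  q_4=4·182+9=737
a_5=2:  p_5=2·15068+3721=33857,  q_5=2·737+182=1656
(x₁, y₁) = (33857, 1656);  33857² − 418·1656² = 1 ✓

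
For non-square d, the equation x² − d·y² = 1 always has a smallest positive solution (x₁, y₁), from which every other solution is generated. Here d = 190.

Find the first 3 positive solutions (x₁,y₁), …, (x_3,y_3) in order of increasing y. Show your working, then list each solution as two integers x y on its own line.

52021 3774
5412368881 392654508
563113683064981 40852560317562

[13; 1,3,1,1,1,…,3,1,26] for √190; ℓ=14 ⇒ convergent index 13
k=0  a_k=13  p_k/q_k = 13/1
…
k=2  a_k=3  p_k/q_k = 55/4
k=3  a_k=1  p_k/q_k = 69/5
…
k=5  a_k=1  p_k/q_k = 193/14
…
k=7  a_k=2  p_k/q_k = 1213/88
k=8  a_k=2  p_k/q_k = 2936/213
…
k=11  a_k=1  p_k/q_k = 11234/815
k=12  a_k=3  p_k/q_k = 40787/2959
k=13  a_k=1  p_k/q_k = 52021/3774
(x₁, y₁) = (52021, 3774);  52021² − 190·3774² = 1 ✓
k=2:  x_2 = 52021·52021+190·3774·3774 = 5412368881,  y_2 = 52021·3774+3774·52021 = 392654508
k=3:  x_3 = 52021·5412368881+190·3774·392654508 = 563113683064981,  y_3 = 52021·392654508+3774·5412368881 = 40852560317562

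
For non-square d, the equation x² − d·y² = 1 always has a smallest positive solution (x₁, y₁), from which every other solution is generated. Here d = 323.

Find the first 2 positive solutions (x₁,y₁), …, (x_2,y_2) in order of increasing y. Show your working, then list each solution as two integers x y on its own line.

[17; 1,34] for √323; ℓ=2 ⇒ convergent index 1
step 0: (17, 1)  from 17·(1,0) + (0,1)
step 1: (18, 1)  from 1·(17,1) + (1,0)
→ (18, 1).  Check: 18²=324, 323·1²=323, difference 1.
k=2:  x_2 = 18·18+323·1·1 = 647,  y_2 = 18·1+1·18 = 36

18 1
647 36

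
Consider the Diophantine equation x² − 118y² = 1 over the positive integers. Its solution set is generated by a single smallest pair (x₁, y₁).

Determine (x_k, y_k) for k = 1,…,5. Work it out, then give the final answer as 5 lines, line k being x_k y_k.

306917 28254
188396089777 17343265836
115643925371868101 10645886241146970
70986173286526887819457 6534806934930865917144
43573726693046301732396700037 4011286680085707263143023126

[10; 1,6,3,2,10,2,3,6,1,20] for √118; ℓ=10 ⇒ convergent index 9
k=0  a_k=10  p_k/q_k = 10/1
k=1  a_k=1  p_k/q_k = 11/1
k=2  a_k=6  p_k/q_k = 76/7
…
k=4  a_k=2  p_k/q_k = 554/51
k=5  a_k=10  p_k/q_k = 5779/532
k=6  a_k=2  p_k/q_k = 12112/1115
k=7  a_k=3  p_k/q_k = 42115/3877
k=8  a_k=6  p_k/q_k = 264802/24377
k=9  a_k=1  p_k/q_k = 306917/28254
fundamental: x₁=306917, y₁=28254  (since 94198044889 − 118·798288516 = 1)
(306917+28254√118)^2 = 188396089777 + 17343265836√118
(306917+28254√118)^3 = 115643925371868101 + 10645886241146970√118
(306917+28254√118)^4 = 70986173286526887819457 + 6534806934930865917144√118
(306917+28254√118)^5 = 43573726693046301732396700037 + 4011286680085707263143023126√118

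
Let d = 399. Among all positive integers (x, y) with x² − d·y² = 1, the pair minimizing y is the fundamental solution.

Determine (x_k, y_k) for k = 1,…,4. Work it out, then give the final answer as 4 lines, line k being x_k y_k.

20 1
799 40
31940 1599
1276801 63920

d=399: √d = [19; 1,38] (ℓ=2, even), read p_1/q_1
k=0  a_k=19  p_k/q_k = 19/1
k=1  a_k=1  p_k/q_k = 20/1
fundamental: x₁=20, y₁=1  (since 400 − 399·1 = 1)
(x_2, y_2) = (20·20 + 399·1·1, 20·1 + 1·20) = (799, 40)
(x_3, y_3) = (20·799 + 399·1·40, 20·40 + 1·799) = (31940, 1599)
(x_4, y_4) = (20·31940 + 399·1·1599, 20·1599 + 1·31940) = (1276801, 63920)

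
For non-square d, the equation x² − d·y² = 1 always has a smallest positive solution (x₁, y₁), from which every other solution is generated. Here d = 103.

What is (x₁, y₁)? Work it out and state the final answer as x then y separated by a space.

227528 22419

[10; 6,1,2,1,1,9,1,1,2,1,6,20] for √103; ℓ=12 ⇒ convergent index 11
step 0: (10, 1)  from 10·(1,0) + (0,1)
…
step 5: (477, 47)  from 1·(274,27) + (203,20)
…
step 8: (9611, 947)  from 1·(5044,497) + (4567,450)
step 9: (24266, 2391)  from 2·(9611,947) + (5044,497)
step 10: (33877, 3338)  from 1·(24266,2391) + (9611,947)
step 11: (227528, 22419)  from 6·(33877,3338) + (24266,2391)
→ (227528, 22419).  Check: 227528²=51768990784, 103·22419²=51768990783, difference 1.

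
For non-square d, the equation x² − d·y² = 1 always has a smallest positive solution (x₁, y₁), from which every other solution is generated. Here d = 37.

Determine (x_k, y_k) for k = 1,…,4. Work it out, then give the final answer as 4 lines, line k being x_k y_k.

√37 = [6; 12, …], period ℓ=1 (odd) → k=1
i=0: a=6 ⇒ p=6, q=1
i=1: a=12 ⇒ p=73, q=12
(x₁, y₁) = (73, 12);  73² − 37·12² = 1 ✓
(x_2, y_2) = (73·73 + 37·12·12, 73·12 + 12·73) = (10657, 1752)
(x_3, y_3) = (73·10657 + 37·12·1752, 73·1752 + 12·10657) = (1555849, 255780)
(x_4, y_4) = (73·1555849 + 37·12·255780, 73·255780 + 12·1555849) = (227143297, 37342128)

73 12
10657 1752
1555849 255780
227143297 37342128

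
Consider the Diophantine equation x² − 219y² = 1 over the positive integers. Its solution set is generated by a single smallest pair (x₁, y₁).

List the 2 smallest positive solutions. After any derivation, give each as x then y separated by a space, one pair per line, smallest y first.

√219 = [14; 1,3,1,28, …], period ℓ=4 (even) → k=3
a_0=14:  p_0=14·1+0=14,  q_0=14·0+1=1
a_1=1:  p_1=1·14+1=15,  q_1=1·1+0=1
a_2=3:  p_2=3·15+14=59,  q_2=3·1+1=4
a_3=1:  p_3=1·59+15=74,  q_3=1·4+1=5
→ (74, 5).  Check: 74²=5476, 219·5²=5475, difference 1.
k=2:  x_2 = 74·74+219·5·5 = 10951,  y_2 = 74·5+5·74 = 740

74 5
10951 740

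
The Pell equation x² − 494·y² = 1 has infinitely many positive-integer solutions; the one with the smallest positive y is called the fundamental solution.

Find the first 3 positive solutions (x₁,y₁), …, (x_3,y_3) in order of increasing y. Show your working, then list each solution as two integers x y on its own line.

√494 → a₀=22, period (4,2,2,1,2,1,2,2,4,44); ℓ=10 even so k=9
i=0: a=22 ⇒ p=22, q=1
i=1: a=4 ⇒ p=89, q=4
i=2: a=2 ⇒ p=200, q=9
i=3: a=2 ⇒ p=489, q=22
i=4: a=1 ⇒ p=689, q=31
i=5: a=2 ⇒ p=1867, q=84
i=6: a=1 ⇒ p=2556, q=115
i=7: a=2 ⇒ p=6979, q=314
i=8: a=2 ⇒ p=16514, q=743
i=9: a=4 ⇒ p=73035, q=3286
→ (73035, 3286).  Check: 73035²=5334111225, 494·3286²=5334111224, difference 1.
k=2:  x_2 = 73035·73035+494·3286·3286 = 10668222449,  y_2 = 73035·3286+3286·73035 = 479986020
k=3:  x_3 = 73035·10668222449+494·3286·479986020 = 1558307253052395,  y_3 = 73035·479986020+3286·10668222449 = 70111557938114

73035 3286
10668222449 479986020
1558307253052395 70111557938114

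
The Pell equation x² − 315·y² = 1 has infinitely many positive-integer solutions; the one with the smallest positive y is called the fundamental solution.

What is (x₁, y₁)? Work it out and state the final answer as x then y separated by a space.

√315 = [17; 1,2,1,34, …], period ℓ=4 (even) → k=3
i=0: a=17 ⇒ p=17, q=1
i=1: a=1 ⇒ p=18, q=1
i=2: a=2 ⇒ p=53, q=3
i=3: a=1 ⇒ p=71, q=4
→ (71, 4).  Check: 71²=5041, 315·4²=5040, difference 1.

71 4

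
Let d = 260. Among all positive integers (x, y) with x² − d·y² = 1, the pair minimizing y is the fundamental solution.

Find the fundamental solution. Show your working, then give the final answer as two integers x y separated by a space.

129 8

√260 = [16; 8,32, …], period ℓ=2 (even) → k=1
a_0=16:  p_0=16·1+0=16,  q_0=16·0+1=1
a_1=8:  p_1=8·16+1=129,  q_1=8·1+0=8
→ (129, 8).  Check: 129²=16641, 260·8²=16640, difference 1.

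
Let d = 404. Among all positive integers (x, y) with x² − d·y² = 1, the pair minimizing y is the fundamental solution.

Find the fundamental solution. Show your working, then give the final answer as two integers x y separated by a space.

201 10

√404 = [20; 10,40, …], period ℓ=2 (even) → k=1
k=0  a_k=20  p_k/q_k = 20/1
k=1  a_k=10  p_k/q_k = 201/10
→ (201, 10).  Check: 201²=40401, 404·10²=40400, difference 1.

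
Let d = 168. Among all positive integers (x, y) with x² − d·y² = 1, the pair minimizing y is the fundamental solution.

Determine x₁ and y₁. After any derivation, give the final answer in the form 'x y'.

[12; 1,24] for √168; ℓ=2 ⇒ convergent index 1
a_0=12:  p_0=12·1+0=12,  q_0=12·0+1=1
a_1=1:  p_1=1·12+1=13,  q_1=1·1+0=1
→ (13, 1).  Check: 13²=169, 168·1²=168, difference 1.

13 1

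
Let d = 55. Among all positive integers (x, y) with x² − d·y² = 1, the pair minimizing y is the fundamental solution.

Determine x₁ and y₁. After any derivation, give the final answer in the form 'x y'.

89 12

√55 → a₀=7, period (2,2,2,14); ℓ=4 even so k=3
a_0=7:  p_0=7·1+0=7,  q_0=7·0+1=1
a_1=2:  p_1=2·7+1=15,  q_1=2·1+0=2
a_2=2:  p_2=2·15+7=37,  q_2=2·2+1=5
a_3=2:  p_3=2·37+15=89,  q_3=2·5+2=12
fundamental: x₁=89, y₁=12  (since 7921 − 55·144 = 1)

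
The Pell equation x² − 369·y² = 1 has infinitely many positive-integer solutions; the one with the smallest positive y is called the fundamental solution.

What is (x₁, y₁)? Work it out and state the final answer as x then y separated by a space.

√369 → a₀=19, period (4,1,3,2,7,4,7,2,3,1,4,38); ℓ=12 even so k=11
a_0=19:  p_0=19·1+0=19,  q_0=19·0+1=1
…
a_2=1:  p_2=1·77+19=96,  q_2=1·4+1=5
a_3=3:  p_3=3·96+77=365,  q_3=3·5+4=19
a_4=2:  p_4=2·365+96=826,  q_4=2·19+5=43
a_5=7:  p_5=7·826+365=6147,  q_5=7·43+19=320
a_6=4:  p_6=4·6147+826=25414,  q_6=4·320+43=1323
…
a_8=2:  p_8=2·184045+25414=393504,  q_8=2·9581+1323=20485
a_9=3:  p_9=3·393504+184045=1364557,  q_9=3·20485+9581=71036
a_10=1:  p_10=1·1364557+393504=1758061,  q_10=1·71036+20485=91521
a_11=4:  p_11=4·1758061+1364557=8396801,  q_11=4·91521+71036=437120
fundamental: x₁=8396801, y₁=437120  (since 70506267033601 − 369·191073894400 = 1)

8396801 437120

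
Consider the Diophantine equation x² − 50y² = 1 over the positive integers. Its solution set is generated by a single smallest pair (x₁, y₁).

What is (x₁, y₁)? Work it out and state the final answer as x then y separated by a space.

99 14

√50 = [7; 14, …], period ℓ=1 (odd) → k=1
i=0: a=7 ⇒ p=7, q=1
i=1: a=14 ⇒ p=99, q=14
(x₁, y₁) = (99, 14);  99² − 50·14² = 1 ✓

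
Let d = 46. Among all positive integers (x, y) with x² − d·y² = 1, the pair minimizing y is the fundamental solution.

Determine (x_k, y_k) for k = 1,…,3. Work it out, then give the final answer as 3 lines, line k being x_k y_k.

24335 3588
1184384449 174627960
57643991108495 8499142809612

√46 = [6; 1,3,1,1,2,6,2,1,1,3,1,12, …], period ℓ=12 (even) → k=11
k=0  a_k=6  p_k/q_k = 6/1
…
k=4  a_k=1  p_k/q_k = 61/9
…
k=6  a_k=6  p_k/q_k = 997/147
…
k=10  a_k=3  p_k/q_k = 19038/2807
k=11  a_k=1  p_k/q_k = 24335/3588
(x₁, y₁) = (24335, 3588);  24335² − 46·3588² = 1 ✓
k=2:  x_2 = 24335·24335+46·3588·3588 = 1184384449,  y_2 = 24335·3588+3588·24335 = 174627960
k=3:  x_3 = 24335·1184384449+46·3588·174627960 = 57643991108495,  y_3 = 24335·174627960+3588·1184384449 = 8499142809612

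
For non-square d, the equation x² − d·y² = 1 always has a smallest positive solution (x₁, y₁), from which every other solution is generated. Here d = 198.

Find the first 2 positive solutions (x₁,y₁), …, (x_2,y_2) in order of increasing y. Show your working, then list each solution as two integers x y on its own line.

√198 = [14; 14,28, …], period ℓ=2 (even) → k=1
i=0: a=14 ⇒ p=14, q=1
i=1: a=14 ⇒ p=197, q=14
fundamental: x₁=197, y₁=14  (since 38809 − 198·196 = 1)
k=2:  x_2 = 197·197+198·14·14 = 77617,  y_2 = 197·14+14·197 = 5516

197 14
77617 5516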